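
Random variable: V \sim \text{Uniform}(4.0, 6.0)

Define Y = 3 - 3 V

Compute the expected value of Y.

For Y = -3V + 3:
E[Y] = -3 * E[V] + 3
E[V] = (4 + 6)/2 = 5
E[Y] = -3 * 5 + 3 = -12

-12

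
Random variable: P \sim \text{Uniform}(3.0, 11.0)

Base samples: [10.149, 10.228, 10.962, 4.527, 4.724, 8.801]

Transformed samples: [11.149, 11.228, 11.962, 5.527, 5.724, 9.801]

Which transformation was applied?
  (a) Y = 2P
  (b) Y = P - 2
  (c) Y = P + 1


Checking option (c) Y = P + 1:
  P = 10.149 -> Y = 11.149 ✓
  P = 10.228 -> Y = 11.228 ✓
  P = 10.962 -> Y = 11.962 ✓
All samples match this transformation.

(c) P + 1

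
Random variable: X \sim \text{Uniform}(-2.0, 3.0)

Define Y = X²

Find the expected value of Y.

E[X²] = Var(X) + (E[X])² = 2.0833333 + 0.25 = 2.3333333

2.3333333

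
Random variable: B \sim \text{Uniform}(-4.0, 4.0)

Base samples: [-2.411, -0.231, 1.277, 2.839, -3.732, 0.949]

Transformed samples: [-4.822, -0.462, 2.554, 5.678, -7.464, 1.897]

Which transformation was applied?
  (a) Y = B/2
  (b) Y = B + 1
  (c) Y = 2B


Checking option (c) Y = 2B:
  B = -2.411 -> Y = -4.822 ✓
  B = -0.231 -> Y = -0.462 ✓
  B = 1.277 -> Y = 2.554 ✓
All samples match this transformation.

(c) 2B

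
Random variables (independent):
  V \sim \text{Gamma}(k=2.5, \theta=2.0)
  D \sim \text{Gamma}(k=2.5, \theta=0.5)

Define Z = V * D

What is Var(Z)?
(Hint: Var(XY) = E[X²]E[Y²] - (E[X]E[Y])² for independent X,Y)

Var(XY) = E[X²]E[Y²] - (E[X]E[Y])²
E[V] = 5, Var(V) = 10
E[D] = 1.25, Var(D) = 0.625
E[V²] = 10 + 5² = 35
E[D²] = 0.625 + 1.25² = 2.1875
Var(Z) = 35*2.1875 - (5*1.25)²
= 76.5625 - 39.0625 = 37.5

37.5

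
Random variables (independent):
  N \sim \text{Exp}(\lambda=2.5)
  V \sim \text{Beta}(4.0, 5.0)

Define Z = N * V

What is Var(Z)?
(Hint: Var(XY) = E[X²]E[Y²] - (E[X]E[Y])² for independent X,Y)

Var(XY) = E[X²]E[Y²] - (E[X]E[Y])²
E[N] = 0.4, Var(N) = 0.16
E[V] = 0.44444444, Var(V) = 0.024691358
E[N²] = 0.16 + 0.4² = 0.32
E[V²] = 0.024691358 + 0.44444444² = 0.22222222
Var(Z) = 0.32*0.22222222 - (0.4*0.44444444)²
= 0.071111111 - 0.031604938 = 0.039506173

0.039506173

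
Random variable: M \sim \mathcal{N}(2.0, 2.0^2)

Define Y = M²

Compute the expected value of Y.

Using E[X²] = Var(X) + (E[X])²:
E[M] = 2
Var(M) = 2.0^2 = 4
E[M²] = 4 + 2² = 4 + 4 = 8

8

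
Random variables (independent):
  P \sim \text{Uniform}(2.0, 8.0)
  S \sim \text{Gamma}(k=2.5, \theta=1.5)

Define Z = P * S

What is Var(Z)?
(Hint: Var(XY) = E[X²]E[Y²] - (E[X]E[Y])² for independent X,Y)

Var(XY) = E[X²]E[Y²] - (E[X]E[Y])²
E[P] = 5, Var(P) = 3
E[S] = 3.75, Var(S) = 5.625
E[P²] = 3 + 5² = 28
E[S²] = 5.625 + 3.75² = 19.6875
Var(Z) = 28*19.6875 - (5*3.75)²
= 551.25 - 351.5625 = 199.6875

199.6875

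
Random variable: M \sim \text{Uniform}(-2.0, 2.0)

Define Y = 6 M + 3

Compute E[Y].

For Y = 6M + 3:
E[Y] = 6 * E[M] + 3
E[M] = (-2 + 2)/2 = 0
E[Y] = 6 * 0 + 3 = 3

3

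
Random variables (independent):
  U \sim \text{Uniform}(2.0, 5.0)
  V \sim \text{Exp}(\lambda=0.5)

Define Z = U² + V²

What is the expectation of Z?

E[Z] = E[U²] + E[V²]
E[U²] = Var(U) + E[U]² = 0.75 + 12.25 = 13
E[V²] = Var(V) + E[V]² = 4 + 4 = 8
E[Z] = 13 + 8 = 21

21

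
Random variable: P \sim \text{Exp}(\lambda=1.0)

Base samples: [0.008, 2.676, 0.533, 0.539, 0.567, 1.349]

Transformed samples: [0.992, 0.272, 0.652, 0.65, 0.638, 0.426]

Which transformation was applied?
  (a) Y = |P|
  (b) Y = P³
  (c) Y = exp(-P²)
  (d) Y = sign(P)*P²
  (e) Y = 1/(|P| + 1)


Checking option (e) Y = 1/(|P| + 1):
  P = 0.008 -> Y = 0.992 ✓
  P = 2.676 -> Y = 0.272 ✓
  P = 0.533 -> Y = 0.652 ✓
All samples match this transformation.

(e) 1/(|P| + 1)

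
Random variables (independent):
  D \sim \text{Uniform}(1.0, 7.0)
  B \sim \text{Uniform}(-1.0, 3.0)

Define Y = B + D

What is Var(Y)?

For independent RVs: Var(aX + bY) = a²Var(X) + b²Var(Y)
Var(D) = 3
Var(B) = 1.3333333
Var(Y) = 1²*3 + 1²*1.3333333
= 1*3 + 1*1.3333333 = 4.3333333

4.3333333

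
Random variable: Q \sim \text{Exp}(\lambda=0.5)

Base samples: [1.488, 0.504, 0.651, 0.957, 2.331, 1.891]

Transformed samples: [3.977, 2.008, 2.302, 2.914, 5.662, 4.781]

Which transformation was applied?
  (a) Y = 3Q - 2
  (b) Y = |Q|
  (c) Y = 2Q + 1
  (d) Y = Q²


Checking option (c) Y = 2Q + 1:
  Q = 1.488 -> Y = 3.977 ✓
  Q = 0.504 -> Y = 2.008 ✓
  Q = 0.651 -> Y = 2.302 ✓
All samples match this transformation.

(c) 2Q + 1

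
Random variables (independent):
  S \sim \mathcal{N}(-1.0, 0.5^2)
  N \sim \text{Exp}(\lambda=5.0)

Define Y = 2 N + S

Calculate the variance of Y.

For independent RVs: Var(aX + bY) = a²Var(X) + b²Var(Y)
Var(S) = 0.25
Var(N) = 0.04
Var(Y) = 1²*0.25 + 2²*0.04
= 1*0.25 + 4*0.04 = 0.41

0.41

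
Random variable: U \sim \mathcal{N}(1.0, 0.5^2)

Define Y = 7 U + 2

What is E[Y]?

For Y = 7U + 2:
E[Y] = 7 * E[U] + 2
E[U] = 1.0 = 1
E[Y] = 7 * 1 + 2 = 9

9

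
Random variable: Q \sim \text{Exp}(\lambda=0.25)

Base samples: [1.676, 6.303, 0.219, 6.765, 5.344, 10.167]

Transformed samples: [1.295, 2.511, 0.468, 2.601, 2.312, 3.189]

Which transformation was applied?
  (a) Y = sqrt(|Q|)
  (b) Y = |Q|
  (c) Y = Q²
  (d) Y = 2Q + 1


Checking option (a) Y = sqrt(|Q|):
  Q = 1.676 -> Y = 1.295 ✓
  Q = 6.303 -> Y = 2.511 ✓
  Q = 0.219 -> Y = 0.468 ✓
All samples match this transformation.

(a) sqrt(|Q|)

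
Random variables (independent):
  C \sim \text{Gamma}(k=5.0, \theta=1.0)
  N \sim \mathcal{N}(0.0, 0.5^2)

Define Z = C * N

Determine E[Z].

For independent RVs: E[XY] = E[X]*E[Y]
E[C] = 5
E[N] = 0
E[Z] = 5 * 0 = 0

0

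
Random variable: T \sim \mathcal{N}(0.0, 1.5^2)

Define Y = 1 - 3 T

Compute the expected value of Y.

For Y = -3T + 1:
E[Y] = -3 * E[T] + 1
E[T] = 0.0 = 0
E[Y] = -3 * 0 + 1 = 1

1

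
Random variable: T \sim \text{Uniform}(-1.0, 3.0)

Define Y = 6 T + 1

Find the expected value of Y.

For Y = 6T + 1:
E[Y] = 6 * E[T] + 1
E[T] = (-1 + 3)/2 = 1
E[Y] = 6 * 1 + 1 = 7

7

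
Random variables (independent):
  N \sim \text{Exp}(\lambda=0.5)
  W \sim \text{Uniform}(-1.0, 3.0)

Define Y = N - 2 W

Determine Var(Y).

For independent RVs: Var(aX + bY) = a²Var(X) + b²Var(Y)
Var(N) = 4
Var(W) = 1.3333333
Var(Y) = 1²*4 + (-2)²*1.3333333
= 1*4 + 4*1.3333333 = 9.3333333

9.3333333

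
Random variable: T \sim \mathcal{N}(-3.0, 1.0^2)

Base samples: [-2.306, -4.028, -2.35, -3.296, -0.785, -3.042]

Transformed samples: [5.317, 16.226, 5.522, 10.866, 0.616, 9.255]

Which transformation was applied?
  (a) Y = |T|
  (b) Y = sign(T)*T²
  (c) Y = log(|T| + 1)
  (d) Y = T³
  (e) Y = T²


Checking option (e) Y = T²:
  T = -2.306 -> Y = 5.317 ✓
  T = -4.028 -> Y = 16.226 ✓
  T = -2.35 -> Y = 5.522 ✓
All samples match this transformation.

(e) T²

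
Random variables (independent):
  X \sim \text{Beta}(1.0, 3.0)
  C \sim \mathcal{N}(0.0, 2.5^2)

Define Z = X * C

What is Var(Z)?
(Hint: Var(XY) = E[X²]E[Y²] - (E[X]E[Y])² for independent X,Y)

Var(XY) = E[X²]E[Y²] - (E[X]E[Y])²
E[X] = 0.25, Var(X) = 0.0375
E[C] = 0, Var(C) = 6.25
E[X²] = 0.0375 + 0.25² = 0.1
E[C²] = 6.25 + 0² = 6.25
Var(Z) = 0.1*6.25 - (0.25*0)²
= 0.625 - 0 = 0.625

0.625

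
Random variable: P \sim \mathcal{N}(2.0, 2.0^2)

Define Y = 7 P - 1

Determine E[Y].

For Y = 7P - 1:
E[Y] = 7 * E[P] - 1
E[P] = 2.0 = 2
E[Y] = 7 * 2 - 1 = 13

13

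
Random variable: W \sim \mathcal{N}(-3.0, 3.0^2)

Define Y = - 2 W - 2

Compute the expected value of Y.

For Y = -2W - 2:
E[Y] = -2 * E[W] - 2
E[W] = -3.0 = -3
E[Y] = -2 * (-3) - 2 = 4

4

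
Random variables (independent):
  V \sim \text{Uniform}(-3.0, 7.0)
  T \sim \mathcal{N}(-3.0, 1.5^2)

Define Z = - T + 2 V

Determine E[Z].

E[Z] = 2*E[V] - 1*E[T]
E[V] = 2
E[T] = -3
E[Z] = 2*2 - 1*(-3) = 7

7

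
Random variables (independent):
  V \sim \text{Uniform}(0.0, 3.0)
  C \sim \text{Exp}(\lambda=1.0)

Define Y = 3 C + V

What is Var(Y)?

For independent RVs: Var(aX + bY) = a²Var(X) + b²Var(Y)
Var(V) = 0.75
Var(C) = 1
Var(Y) = 1²*0.75 + 3²*1
= 1*0.75 + 9*1 = 9.75

9.75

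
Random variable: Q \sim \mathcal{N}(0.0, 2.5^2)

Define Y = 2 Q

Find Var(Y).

For Y = aQ + b: Var(Y) = a² * Var(Q)
Var(Q) = 2.5^2 = 6.25
Var(Y) = 2² * 6.25 = 4 * 6.25 = 25

25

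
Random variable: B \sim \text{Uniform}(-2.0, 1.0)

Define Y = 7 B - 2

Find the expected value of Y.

For Y = 7B - 2:
E[Y] = 7 * E[B] - 2
E[B] = (-2 + 1)/2 = -0.5
E[Y] = 7 * (-0.5) - 2 = -5.5

-5.5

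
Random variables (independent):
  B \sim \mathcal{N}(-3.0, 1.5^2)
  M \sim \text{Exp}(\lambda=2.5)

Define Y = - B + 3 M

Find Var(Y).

For independent RVs: Var(aX + bY) = a²Var(X) + b²Var(Y)
Var(B) = 2.25
Var(M) = 0.16
Var(Y) = (-1)²*2.25 + 3²*0.16
= 1*2.25 + 9*0.16 = 3.69

3.69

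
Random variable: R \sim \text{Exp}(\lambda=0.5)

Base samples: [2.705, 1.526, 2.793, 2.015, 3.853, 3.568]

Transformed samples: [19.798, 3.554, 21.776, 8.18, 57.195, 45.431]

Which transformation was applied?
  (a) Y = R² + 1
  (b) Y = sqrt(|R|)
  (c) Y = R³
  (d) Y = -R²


Checking option (c) Y = R³:
  R = 2.705 -> Y = 19.798 ✓
  R = 1.526 -> Y = 3.554 ✓
  R = 2.793 -> Y = 21.776 ✓
All samples match this transformation.

(c) R³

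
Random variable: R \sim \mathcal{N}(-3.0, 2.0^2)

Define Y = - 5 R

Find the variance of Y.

For Y = aR + b: Var(Y) = a² * Var(R)
Var(R) = 2.0^2 = 4
Var(Y) = (-5)² * 4 = 25 * 4 = 100

100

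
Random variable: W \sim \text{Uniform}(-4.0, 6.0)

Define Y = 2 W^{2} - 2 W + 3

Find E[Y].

E[Y] = 2*E[W²] - 2*E[W] + 3
E[W] = 1
E[W²] = Var(W) + (E[W])² = 8.3333333 + 1 = 9.3333333
E[Y] = 2*9.3333333 - 2*1 + 3 = 19.666667

19.666667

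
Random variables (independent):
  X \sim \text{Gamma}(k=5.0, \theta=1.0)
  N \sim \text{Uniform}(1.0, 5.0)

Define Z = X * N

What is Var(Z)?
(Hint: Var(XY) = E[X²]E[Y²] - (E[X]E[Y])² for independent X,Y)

Var(XY) = E[X²]E[Y²] - (E[X]E[Y])²
E[X] = 5, Var(X) = 5
E[N] = 3, Var(N) = 1.3333333
E[X²] = 5 + 5² = 30
E[N²] = 1.3333333 + 3² = 10.333333
Var(Z) = 30*10.333333 - (5*3)²
= 310 - 225 = 85

85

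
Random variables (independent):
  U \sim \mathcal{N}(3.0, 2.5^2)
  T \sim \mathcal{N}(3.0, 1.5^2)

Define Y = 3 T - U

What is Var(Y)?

For independent RVs: Var(aX + bY) = a²Var(X) + b²Var(Y)
Var(U) = 6.25
Var(T) = 2.25
Var(Y) = (-1)²*6.25 + 3²*2.25
= 1*6.25 + 9*2.25 = 26.5

26.5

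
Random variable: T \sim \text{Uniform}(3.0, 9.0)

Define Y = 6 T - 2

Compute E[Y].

For Y = 6T - 2:
E[Y] = 6 * E[T] - 2
E[T] = (3 + 9)/2 = 6
E[Y] = 6 * 6 - 2 = 34

34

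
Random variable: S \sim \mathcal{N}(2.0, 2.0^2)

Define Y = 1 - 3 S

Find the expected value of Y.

For Y = -3S + 1:
E[Y] = -3 * E[S] + 1
E[S] = 2.0 = 2
E[Y] = -3 * 2 + 1 = -5

-5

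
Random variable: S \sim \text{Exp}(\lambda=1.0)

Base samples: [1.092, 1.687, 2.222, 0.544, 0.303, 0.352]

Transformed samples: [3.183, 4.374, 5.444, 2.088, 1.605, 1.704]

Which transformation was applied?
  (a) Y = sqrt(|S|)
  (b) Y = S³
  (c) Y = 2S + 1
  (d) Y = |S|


Checking option (c) Y = 2S + 1:
  S = 1.092 -> Y = 3.183 ✓
  S = 1.687 -> Y = 4.374 ✓
  S = 2.222 -> Y = 5.444 ✓
All samples match this transformation.

(c) 2S + 1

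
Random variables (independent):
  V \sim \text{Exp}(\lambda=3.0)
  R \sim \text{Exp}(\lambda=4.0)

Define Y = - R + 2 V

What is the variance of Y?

For independent RVs: Var(aX + bY) = a²Var(X) + b²Var(Y)
Var(V) = 0.11111111
Var(R) = 0.0625
Var(Y) = 2²*0.11111111 + (-1)²*0.0625
= 4*0.11111111 + 1*0.0625 = 0.50694444

0.50694444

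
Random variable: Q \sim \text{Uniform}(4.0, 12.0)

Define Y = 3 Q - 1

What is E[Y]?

For Y = 3Q - 1:
E[Y] = 3 * E[Q] - 1
E[Q] = (4 + 12)/2 = 8
E[Y] = 3 * 8 - 1 = 23

23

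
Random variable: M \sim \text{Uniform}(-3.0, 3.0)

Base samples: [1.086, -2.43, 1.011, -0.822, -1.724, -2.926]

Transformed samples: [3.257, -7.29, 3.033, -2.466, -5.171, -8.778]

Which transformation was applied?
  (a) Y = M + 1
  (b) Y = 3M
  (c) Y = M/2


Checking option (b) Y = 3M:
  M = 1.086 -> Y = 3.257 ✓
  M = -2.43 -> Y = -7.29 ✓
  M = 1.011 -> Y = 3.033 ✓
All samples match this transformation.

(b) 3M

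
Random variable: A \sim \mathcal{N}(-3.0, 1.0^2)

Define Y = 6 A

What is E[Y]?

For Y = 6A:
E[Y] = 6 * E[A]
E[A] = -3.0 = -3
E[Y] = 6 * (-3) = -18

-18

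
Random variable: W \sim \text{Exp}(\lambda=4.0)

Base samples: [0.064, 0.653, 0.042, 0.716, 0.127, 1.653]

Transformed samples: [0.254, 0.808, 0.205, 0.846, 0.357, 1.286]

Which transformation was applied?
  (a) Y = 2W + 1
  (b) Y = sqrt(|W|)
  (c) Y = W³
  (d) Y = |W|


Checking option (b) Y = sqrt(|W|):
  W = 0.064 -> Y = 0.254 ✓
  W = 0.653 -> Y = 0.808 ✓
  W = 0.042 -> Y = 0.205 ✓
All samples match this transformation.

(b) sqrt(|W|)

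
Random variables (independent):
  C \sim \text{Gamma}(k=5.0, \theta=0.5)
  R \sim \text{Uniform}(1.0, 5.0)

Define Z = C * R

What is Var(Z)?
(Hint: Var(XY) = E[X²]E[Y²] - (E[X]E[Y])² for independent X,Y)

Var(XY) = E[X²]E[Y²] - (E[X]E[Y])²
E[C] = 2.5, Var(C) = 1.25
E[R] = 3, Var(R) = 1.3333333
E[C²] = 1.25 + 2.5² = 7.5
E[R²] = 1.3333333 + 3² = 10.333333
Var(Z) = 7.5*10.333333 - (2.5*3)²
= 77.5 - 56.25 = 21.25

21.25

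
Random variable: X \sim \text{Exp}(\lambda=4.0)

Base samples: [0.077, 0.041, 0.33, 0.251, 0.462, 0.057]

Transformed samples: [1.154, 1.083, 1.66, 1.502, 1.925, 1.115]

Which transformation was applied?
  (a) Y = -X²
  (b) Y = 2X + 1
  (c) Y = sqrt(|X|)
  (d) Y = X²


Checking option (b) Y = 2X + 1:
  X = 0.077 -> Y = 1.154 ✓
  X = 0.041 -> Y = 1.083 ✓
  X = 0.33 -> Y = 1.66 ✓
All samples match this transformation.

(b) 2X + 1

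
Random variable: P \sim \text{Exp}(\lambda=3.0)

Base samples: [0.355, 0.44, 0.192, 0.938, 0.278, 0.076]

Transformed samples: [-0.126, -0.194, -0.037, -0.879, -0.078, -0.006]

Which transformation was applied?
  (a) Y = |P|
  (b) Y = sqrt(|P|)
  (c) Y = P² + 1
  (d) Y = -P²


Checking option (d) Y = -P²:
  P = 0.355 -> Y = -0.126 ✓
  P = 0.44 -> Y = -0.194 ✓
  P = 0.192 -> Y = -0.037 ✓
All samples match this transformation.

(d) -P²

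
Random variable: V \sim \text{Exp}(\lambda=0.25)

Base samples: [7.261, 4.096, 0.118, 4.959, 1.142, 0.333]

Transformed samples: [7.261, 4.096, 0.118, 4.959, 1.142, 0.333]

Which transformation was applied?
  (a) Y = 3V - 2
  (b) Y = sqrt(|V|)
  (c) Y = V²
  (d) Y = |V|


Checking option (d) Y = |V|:
  V = 7.261 -> Y = 7.261 ✓
  V = 4.096 -> Y = 4.096 ✓
  V = 0.118 -> Y = 0.118 ✓
All samples match this transformation.

(d) |V|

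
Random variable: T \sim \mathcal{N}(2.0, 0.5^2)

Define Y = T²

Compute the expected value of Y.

E[T²] = Var(T) + (E[T])² = 0.25 + 4 = 4.25

4.25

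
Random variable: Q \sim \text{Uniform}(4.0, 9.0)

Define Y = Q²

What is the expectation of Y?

E[Q²] = Var(Q) + (E[Q])² = 2.0833333 + 42.25 = 44.333333

44.333333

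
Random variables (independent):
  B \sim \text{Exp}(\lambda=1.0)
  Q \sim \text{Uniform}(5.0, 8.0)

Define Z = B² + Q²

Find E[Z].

E[Z] = E[B²] + E[Q²]
E[B²] = Var(B) + E[B]² = 1 + 1 = 2
E[Q²] = Var(Q) + E[Q]² = 0.75 + 42.25 = 43
E[Z] = 2 + 43 = 45

45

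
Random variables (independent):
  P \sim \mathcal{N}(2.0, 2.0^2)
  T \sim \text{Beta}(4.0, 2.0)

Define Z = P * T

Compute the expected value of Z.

For independent RVs: E[XY] = E[X]*E[Y]
E[P] = 2
E[T] = 0.66666667
E[Z] = 2 * 0.66666667 = 1.3333333

1.3333333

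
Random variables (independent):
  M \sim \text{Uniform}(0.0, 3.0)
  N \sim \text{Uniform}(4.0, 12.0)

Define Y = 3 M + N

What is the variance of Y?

For independent RVs: Var(aX + bY) = a²Var(X) + b²Var(Y)
Var(M) = 0.75
Var(N) = 5.3333333
Var(Y) = 3²*0.75 + 1²*5.3333333
= 9*0.75 + 1*5.3333333 = 12.083333

12.083333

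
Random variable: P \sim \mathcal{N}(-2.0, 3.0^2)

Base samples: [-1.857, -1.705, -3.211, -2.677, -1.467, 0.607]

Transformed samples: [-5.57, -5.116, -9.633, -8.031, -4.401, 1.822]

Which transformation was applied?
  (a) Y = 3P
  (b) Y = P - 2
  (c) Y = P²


Checking option (a) Y = 3P:
  P = -1.857 -> Y = -5.57 ✓
  P = -1.705 -> Y = -5.116 ✓
  P = -3.211 -> Y = -9.633 ✓
All samples match this transformation.

(a) 3P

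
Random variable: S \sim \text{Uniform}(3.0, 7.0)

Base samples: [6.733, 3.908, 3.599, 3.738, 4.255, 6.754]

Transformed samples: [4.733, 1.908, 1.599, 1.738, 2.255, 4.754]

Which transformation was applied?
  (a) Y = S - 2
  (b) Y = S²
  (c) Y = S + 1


Checking option (a) Y = S - 2:
  S = 6.733 -> Y = 4.733 ✓
  S = 3.908 -> Y = 1.908 ✓
  S = 3.599 -> Y = 1.599 ✓
All samples match this transformation.

(a) S - 2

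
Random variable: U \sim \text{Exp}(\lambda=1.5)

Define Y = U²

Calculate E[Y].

E[U²] = Var(U) + (E[U])² = 0.44444444 + 0.44444444 = 0.88888889

0.88888889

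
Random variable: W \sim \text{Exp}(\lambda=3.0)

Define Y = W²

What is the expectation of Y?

Using E[X²] = Var(X) + (E[X])²:
E[W] = 0.33333333
Var(W) = 1/3.0^2 = 0.11111111
E[W²] = 0.11111111 + 0.33333333² = 0.11111111 + 0.11111111 = 0.22222222

0.22222222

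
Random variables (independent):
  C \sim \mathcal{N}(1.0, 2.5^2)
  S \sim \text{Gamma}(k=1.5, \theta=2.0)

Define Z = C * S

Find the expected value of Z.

For independent RVs: E[XY] = E[X]*E[Y]
E[C] = 1
E[S] = 3
E[Z] = 1 * 3 = 3

3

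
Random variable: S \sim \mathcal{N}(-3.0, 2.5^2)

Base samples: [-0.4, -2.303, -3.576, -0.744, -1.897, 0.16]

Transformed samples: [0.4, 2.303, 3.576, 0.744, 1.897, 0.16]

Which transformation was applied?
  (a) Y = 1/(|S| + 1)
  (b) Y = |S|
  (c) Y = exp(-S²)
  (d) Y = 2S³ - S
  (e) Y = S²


Checking option (b) Y = |S|:
  S = -0.4 -> Y = 0.4 ✓
  S = -2.303 -> Y = 2.303 ✓
  S = -3.576 -> Y = 3.576 ✓
All samples match this transformation.

(b) |S|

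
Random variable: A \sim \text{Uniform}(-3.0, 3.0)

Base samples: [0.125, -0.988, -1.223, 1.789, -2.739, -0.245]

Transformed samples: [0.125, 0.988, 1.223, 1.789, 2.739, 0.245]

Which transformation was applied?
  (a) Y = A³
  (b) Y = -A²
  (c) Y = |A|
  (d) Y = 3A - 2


Checking option (c) Y = |A|:
  A = 0.125 -> Y = 0.125 ✓
  A = -0.988 -> Y = 0.988 ✓
  A = -1.223 -> Y = 1.223 ✓
All samples match this transformation.

(c) |A|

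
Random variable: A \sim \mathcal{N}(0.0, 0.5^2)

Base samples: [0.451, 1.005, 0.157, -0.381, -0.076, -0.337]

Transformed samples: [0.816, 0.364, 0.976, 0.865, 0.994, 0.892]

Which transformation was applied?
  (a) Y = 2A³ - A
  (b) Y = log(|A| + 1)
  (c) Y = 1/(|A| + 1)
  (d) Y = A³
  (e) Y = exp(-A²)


Checking option (e) Y = exp(-A²):
  A = 0.451 -> Y = 0.816 ✓
  A = 1.005 -> Y = 0.364 ✓
  A = 0.157 -> Y = 0.976 ✓
All samples match this transformation.

(e) exp(-A²)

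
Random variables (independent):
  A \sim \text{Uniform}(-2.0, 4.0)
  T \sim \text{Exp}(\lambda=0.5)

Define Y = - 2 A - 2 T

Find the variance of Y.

For independent RVs: Var(aX + bY) = a²Var(X) + b²Var(Y)
Var(A) = 3
Var(T) = 4
Var(Y) = (-2)²*3 + (-2)²*4
= 4*3 + 4*4 = 28

28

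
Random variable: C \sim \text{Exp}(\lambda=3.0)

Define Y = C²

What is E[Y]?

E[C²] = Var(C) + (E[C])² = 0.11111111 + 0.11111111 = 0.22222222

0.22222222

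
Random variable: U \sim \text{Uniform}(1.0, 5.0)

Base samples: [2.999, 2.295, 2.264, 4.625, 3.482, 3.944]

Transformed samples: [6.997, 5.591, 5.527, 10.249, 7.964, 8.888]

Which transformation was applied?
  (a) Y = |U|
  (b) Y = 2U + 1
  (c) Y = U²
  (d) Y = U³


Checking option (b) Y = 2U + 1:
  U = 2.999 -> Y = 6.997 ✓
  U = 2.295 -> Y = 5.591 ✓
  U = 2.264 -> Y = 5.527 ✓
All samples match this transformation.

(b) 2U + 1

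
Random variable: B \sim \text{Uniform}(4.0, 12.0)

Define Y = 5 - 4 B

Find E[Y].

For Y = -4B + 5:
E[Y] = -4 * E[B] + 5
E[B] = (4 + 12)/2 = 8
E[Y] = -4 * 8 + 5 = -27

-27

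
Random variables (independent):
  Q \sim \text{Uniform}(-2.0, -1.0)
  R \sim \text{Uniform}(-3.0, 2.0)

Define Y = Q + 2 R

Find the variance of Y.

For independent RVs: Var(aX + bY) = a²Var(X) + b²Var(Y)
Var(Q) = 0.083333333
Var(R) = 2.0833333
Var(Y) = 1²*0.083333333 + 2²*2.0833333
= 1*0.083333333 + 4*2.0833333 = 8.4166667

8.4166667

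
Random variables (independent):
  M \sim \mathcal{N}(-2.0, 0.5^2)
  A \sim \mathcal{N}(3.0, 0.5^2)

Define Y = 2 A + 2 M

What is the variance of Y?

For independent RVs: Var(aX + bY) = a²Var(X) + b²Var(Y)
Var(M) = 0.25
Var(A) = 0.25
Var(Y) = 2²*0.25 + 2²*0.25
= 4*0.25 + 4*0.25 = 2

2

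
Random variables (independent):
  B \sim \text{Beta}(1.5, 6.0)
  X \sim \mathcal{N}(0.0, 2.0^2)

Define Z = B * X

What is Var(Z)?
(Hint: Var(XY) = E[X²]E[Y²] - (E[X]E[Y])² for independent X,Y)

Var(XY) = E[X²]E[Y²] - (E[X]E[Y])²
E[B] = 0.2, Var(B) = 0.018823529
E[X] = 0, Var(X) = 4
E[B²] = 0.018823529 + 0.2² = 0.058823529
E[X²] = 4 + 0² = 4
Var(Z) = 0.058823529*4 - (0.2*0)²
= 0.23529412 - 0 = 0.23529412

0.23529412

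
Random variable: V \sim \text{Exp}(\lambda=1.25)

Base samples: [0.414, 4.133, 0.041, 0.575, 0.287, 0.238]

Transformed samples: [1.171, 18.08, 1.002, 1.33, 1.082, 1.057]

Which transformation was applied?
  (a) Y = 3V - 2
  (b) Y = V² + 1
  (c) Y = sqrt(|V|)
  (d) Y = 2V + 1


Checking option (b) Y = V² + 1:
  V = 0.414 -> Y = 1.171 ✓
  V = 4.133 -> Y = 18.08 ✓
  V = 0.041 -> Y = 1.002 ✓
All samples match this transformation.

(b) V² + 1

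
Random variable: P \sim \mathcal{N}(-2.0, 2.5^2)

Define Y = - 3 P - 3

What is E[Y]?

For Y = -3P - 3:
E[Y] = -3 * E[P] - 3
E[P] = -2.0 = -2
E[Y] = -3 * (-2) - 3 = 3

3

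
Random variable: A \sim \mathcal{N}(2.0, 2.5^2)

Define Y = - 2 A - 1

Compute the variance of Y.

For Y = aA + b: Var(Y) = a² * Var(A)
Var(A) = 2.5^2 = 6.25
Var(Y) = (-2)² * 6.25 = 4 * 6.25 = 25

25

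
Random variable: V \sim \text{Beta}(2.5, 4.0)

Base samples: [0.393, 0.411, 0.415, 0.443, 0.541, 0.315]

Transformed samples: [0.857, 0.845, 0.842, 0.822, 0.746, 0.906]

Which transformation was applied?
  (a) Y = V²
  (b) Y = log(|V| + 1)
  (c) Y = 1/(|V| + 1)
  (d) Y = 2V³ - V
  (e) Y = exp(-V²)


Checking option (e) Y = exp(-V²):
  V = 0.393 -> Y = 0.857 ✓
  V = 0.411 -> Y = 0.845 ✓
  V = 0.415 -> Y = 0.842 ✓
All samples match this transformation.

(e) exp(-V²)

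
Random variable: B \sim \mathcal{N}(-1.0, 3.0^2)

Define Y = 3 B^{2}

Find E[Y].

E[Y] = 3*E[B²]
E[B] = -1
E[B²] = Var(B) + (E[B])² = 9 + 1 = 10
E[Y] = 3*10 = 30

30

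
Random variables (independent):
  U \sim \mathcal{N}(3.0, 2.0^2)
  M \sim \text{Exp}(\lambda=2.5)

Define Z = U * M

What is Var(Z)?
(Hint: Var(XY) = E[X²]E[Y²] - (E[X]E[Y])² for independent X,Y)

Var(XY) = E[X²]E[Y²] - (E[X]E[Y])²
E[U] = 3, Var(U) = 4
E[M] = 0.4, Var(M) = 0.16
E[U²] = 4 + 3² = 13
E[M²] = 0.16 + 0.4² = 0.32
Var(Z) = 13*0.32 - (3*0.4)²
= 4.16 - 1.44 = 2.72

2.72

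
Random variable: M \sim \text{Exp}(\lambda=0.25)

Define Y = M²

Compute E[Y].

Using E[X²] = Var(X) + (E[X])²:
E[M] = 4
Var(M) = 1/0.25^2 = 16
E[M²] = 16 + 4² = 16 + 16 = 32

32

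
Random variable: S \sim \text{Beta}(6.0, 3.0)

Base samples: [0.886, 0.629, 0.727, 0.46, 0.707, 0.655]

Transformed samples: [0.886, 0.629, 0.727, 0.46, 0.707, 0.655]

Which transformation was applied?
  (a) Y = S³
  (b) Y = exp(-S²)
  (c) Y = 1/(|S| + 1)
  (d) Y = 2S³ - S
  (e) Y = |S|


Checking option (e) Y = |S|:
  S = 0.886 -> Y = 0.886 ✓
  S = 0.629 -> Y = 0.629 ✓
  S = 0.727 -> Y = 0.727 ✓
All samples match this transformation.

(e) |S|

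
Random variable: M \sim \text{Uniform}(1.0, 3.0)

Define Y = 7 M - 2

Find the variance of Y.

For Y = aM + b: Var(Y) = a² * Var(M)
Var(M) = (3 - 1)^2/12 = 0.33333333
Var(Y) = 7² * 0.33333333 = 49 * 0.33333333 = 16.333333

16.333333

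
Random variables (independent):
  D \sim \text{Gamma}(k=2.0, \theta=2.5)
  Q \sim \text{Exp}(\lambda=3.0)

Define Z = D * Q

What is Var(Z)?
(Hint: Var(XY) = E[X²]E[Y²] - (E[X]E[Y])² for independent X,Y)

Var(XY) = E[X²]E[Y²] - (E[X]E[Y])²
E[D] = 5, Var(D) = 12.5
E[Q] = 0.33333333, Var(Q) = 0.11111111
E[D²] = 12.5 + 5² = 37.5
E[Q²] = 0.11111111 + 0.33333333² = 0.22222222
Var(Z) = 37.5*0.22222222 - (5*0.33333333)²
= 8.3333333 - 2.7777778 = 5.5555556

5.5555556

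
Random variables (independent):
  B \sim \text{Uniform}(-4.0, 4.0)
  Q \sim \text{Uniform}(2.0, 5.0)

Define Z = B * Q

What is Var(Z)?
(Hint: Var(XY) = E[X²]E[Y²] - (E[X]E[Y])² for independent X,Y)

Var(XY) = E[X²]E[Y²] - (E[X]E[Y])²
E[B] = 0, Var(B) = 5.3333333
E[Q] = 3.5, Var(Q) = 0.75
E[B²] = 5.3333333 + 0² = 5.3333333
E[Q²] = 0.75 + 3.5² = 13
Var(Z) = 5.3333333*13 - (0*3.5)²
= 69.333333 - 0 = 69.333333

69.333333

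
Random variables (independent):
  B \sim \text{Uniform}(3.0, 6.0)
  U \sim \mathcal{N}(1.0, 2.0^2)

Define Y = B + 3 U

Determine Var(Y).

For independent RVs: Var(aX + bY) = a²Var(X) + b²Var(Y)
Var(B) = 0.75
Var(U) = 4
Var(Y) = 1²*0.75 + 3²*4
= 1*0.75 + 9*4 = 36.75

36.75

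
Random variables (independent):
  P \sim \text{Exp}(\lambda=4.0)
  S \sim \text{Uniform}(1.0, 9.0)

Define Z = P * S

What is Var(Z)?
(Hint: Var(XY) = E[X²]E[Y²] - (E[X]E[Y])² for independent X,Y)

Var(XY) = E[X²]E[Y²] - (E[X]E[Y])²
E[P] = 0.25, Var(P) = 0.0625
E[S] = 5, Var(S) = 5.3333333
E[P²] = 0.0625 + 0.25² = 0.125
E[S²] = 5.3333333 + 5² = 30.333333
Var(Z) = 0.125*30.333333 - (0.25*5)²
= 3.7916667 - 1.5625 = 2.2291667

2.2291667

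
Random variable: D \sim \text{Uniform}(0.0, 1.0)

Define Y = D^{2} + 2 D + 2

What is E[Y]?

E[Y] = 1*E[D²] + 2*E[D] + 2
E[D] = 0.5
E[D²] = Var(D) + (E[D])² = 0.083333333 + 0.25 = 0.33333333
E[Y] = 1*0.33333333 + 2*0.5 + 2 = 3.3333333

3.3333333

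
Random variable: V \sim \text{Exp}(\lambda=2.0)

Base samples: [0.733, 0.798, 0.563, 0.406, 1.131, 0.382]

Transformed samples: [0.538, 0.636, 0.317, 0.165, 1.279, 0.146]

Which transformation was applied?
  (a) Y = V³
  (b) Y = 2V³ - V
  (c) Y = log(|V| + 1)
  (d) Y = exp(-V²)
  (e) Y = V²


Checking option (e) Y = V²:
  V = 0.733 -> Y = 0.538 ✓
  V = 0.798 -> Y = 0.636 ✓
  V = 0.563 -> Y = 0.317 ✓
All samples match this transformation.

(e) V²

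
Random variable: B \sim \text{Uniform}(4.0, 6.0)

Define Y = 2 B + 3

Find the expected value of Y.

For Y = 2B + 3:
E[Y] = 2 * E[B] + 3
E[B] = (4 + 6)/2 = 5
E[Y] = 2 * 5 + 3 = 13

13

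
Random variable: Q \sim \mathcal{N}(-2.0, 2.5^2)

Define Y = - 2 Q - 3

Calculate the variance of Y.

For Y = aQ + b: Var(Y) = a² * Var(Q)
Var(Q) = 2.5^2 = 6.25
Var(Y) = (-2)² * 6.25 = 4 * 6.25 = 25

25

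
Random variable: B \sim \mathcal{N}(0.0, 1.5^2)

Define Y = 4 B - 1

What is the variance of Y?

For Y = aB + b: Var(Y) = a² * Var(B)
Var(B) = 1.5^2 = 2.25
Var(Y) = 4² * 2.25 = 16 * 2.25 = 36

36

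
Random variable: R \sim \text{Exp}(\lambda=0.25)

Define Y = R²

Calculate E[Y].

E[R²] = Var(R) + (E[R])² = 16 + 16 = 32

32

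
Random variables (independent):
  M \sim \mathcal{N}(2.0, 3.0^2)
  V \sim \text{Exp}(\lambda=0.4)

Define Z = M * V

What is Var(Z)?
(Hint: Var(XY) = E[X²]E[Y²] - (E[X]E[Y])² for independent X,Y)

Var(XY) = E[X²]E[Y²] - (E[X]E[Y])²
E[M] = 2, Var(M) = 9
E[V] = 2.5, Var(V) = 6.25
E[M²] = 9 + 2² = 13
E[V²] = 6.25 + 2.5² = 12.5
Var(Z) = 13*12.5 - (2*2.5)²
= 162.5 - 25 = 137.5

137.5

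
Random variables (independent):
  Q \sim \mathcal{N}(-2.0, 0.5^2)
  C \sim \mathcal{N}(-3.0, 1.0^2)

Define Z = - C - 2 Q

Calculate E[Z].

E[Z] = -2*E[Q] - 1*E[C]
E[Q] = -2
E[C] = -3
E[Z] = -2*(-2) - 1*(-3) = 7

7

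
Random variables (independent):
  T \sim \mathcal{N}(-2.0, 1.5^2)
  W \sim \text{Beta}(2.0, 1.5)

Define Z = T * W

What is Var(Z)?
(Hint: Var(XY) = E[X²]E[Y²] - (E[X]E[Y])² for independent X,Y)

Var(XY) = E[X²]E[Y²] - (E[X]E[Y])²
E[T] = -2, Var(T) = 2.25
E[W] = 0.57142857, Var(W) = 0.054421769
E[T²] = 2.25 + (-2)² = 6.25
E[W²] = 0.054421769 + 0.57142857² = 0.38095238
Var(Z) = 6.25*0.38095238 - (-2*0.57142857)²
= 2.3809524 - 1.3061224 = 1.0748299

1.0748299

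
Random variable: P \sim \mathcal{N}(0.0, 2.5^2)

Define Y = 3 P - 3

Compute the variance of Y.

For Y = aP + b: Var(Y) = a² * Var(P)
Var(P) = 2.5^2 = 6.25
Var(Y) = 3² * 6.25 = 9 * 6.25 = 56.25

56.25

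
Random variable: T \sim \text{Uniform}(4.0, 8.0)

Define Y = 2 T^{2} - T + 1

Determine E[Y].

E[Y] = 2*E[T²] - 1*E[T] + 1
E[T] = 6
E[T²] = Var(T) + (E[T])² = 1.3333333 + 36 = 37.333333
E[Y] = 2*37.333333 - 1*6 + 1 = 69.666667

69.666667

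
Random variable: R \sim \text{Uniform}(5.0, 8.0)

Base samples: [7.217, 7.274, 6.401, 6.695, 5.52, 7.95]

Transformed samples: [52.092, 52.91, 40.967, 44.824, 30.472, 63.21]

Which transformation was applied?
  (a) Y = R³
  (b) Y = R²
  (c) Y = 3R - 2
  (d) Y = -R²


Checking option (b) Y = R²:
  R = 7.217 -> Y = 52.092 ✓
  R = 7.274 -> Y = 52.91 ✓
  R = 6.401 -> Y = 40.967 ✓
All samples match this transformation.

(b) R²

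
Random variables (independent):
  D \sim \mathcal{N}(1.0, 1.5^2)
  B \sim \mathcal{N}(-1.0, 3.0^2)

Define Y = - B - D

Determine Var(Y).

For independent RVs: Var(aX + bY) = a²Var(X) + b²Var(Y)
Var(D) = 2.25
Var(B) = 9
Var(Y) = (-1)²*2.25 + (-1)²*9
= 1*2.25 + 1*9 = 11.25

11.25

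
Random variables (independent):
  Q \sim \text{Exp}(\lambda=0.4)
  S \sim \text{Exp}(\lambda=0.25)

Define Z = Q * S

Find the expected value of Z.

For independent RVs: E[XY] = E[X]*E[Y]
E[Q] = 2.5
E[S] = 4
E[Z] = 2.5 * 4 = 10

10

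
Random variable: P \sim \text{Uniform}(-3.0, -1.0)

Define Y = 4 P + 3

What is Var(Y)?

For Y = aP + b: Var(Y) = a² * Var(P)
Var(P) = (-1 + 3)^2/12 = 0.33333333
Var(Y) = 4² * 0.33333333 = 16 * 0.33333333 = 5.3333333

5.3333333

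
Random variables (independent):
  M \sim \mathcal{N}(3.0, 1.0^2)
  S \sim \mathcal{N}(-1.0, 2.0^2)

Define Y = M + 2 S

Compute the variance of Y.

For independent RVs: Var(aX + bY) = a²Var(X) + b²Var(Y)
Var(M) = 1
Var(S) = 4
Var(Y) = 1²*1 + 2²*4
= 1*1 + 4*4 = 17

17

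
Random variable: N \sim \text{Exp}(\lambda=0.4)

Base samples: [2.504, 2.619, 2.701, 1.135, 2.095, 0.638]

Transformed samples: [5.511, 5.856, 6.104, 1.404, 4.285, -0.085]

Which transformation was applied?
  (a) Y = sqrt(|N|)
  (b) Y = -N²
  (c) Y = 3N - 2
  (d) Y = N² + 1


Checking option (c) Y = 3N - 2:
  N = 2.504 -> Y = 5.511 ✓
  N = 2.619 -> Y = 5.856 ✓
  N = 2.701 -> Y = 6.104 ✓
All samples match this transformation.

(c) 3N - 2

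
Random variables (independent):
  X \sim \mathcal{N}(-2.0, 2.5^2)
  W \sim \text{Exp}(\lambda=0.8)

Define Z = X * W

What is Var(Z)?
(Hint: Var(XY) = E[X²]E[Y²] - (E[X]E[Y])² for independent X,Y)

Var(XY) = E[X²]E[Y²] - (E[X]E[Y])²
E[X] = -2, Var(X) = 6.25
E[W] = 1.25, Var(W) = 1.5625
E[X²] = 6.25 + (-2)² = 10.25
E[W²] = 1.5625 + 1.25² = 3.125
Var(Z) = 10.25*3.125 - (-2*1.25)²
= 32.03125 - 6.25 = 25.78125

25.78125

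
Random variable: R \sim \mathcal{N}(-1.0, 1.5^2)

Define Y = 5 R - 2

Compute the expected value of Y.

For Y = 5R - 2:
E[Y] = 5 * E[R] - 2
E[R] = -1.0 = -1
E[Y] = 5 * (-1) - 2 = -7

-7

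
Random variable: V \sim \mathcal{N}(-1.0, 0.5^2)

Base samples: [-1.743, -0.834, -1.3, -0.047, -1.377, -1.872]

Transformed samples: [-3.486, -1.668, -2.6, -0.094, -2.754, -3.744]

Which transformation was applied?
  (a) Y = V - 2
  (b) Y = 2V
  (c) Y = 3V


Checking option (b) Y = 2V:
  V = -1.743 -> Y = -3.486 ✓
  V = -0.834 -> Y = -1.668 ✓
  V = -1.3 -> Y = -2.6 ✓
All samples match this transformation.

(b) 2V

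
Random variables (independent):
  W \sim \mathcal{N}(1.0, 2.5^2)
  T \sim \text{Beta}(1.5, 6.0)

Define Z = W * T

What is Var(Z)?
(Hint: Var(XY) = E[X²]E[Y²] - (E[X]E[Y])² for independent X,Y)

Var(XY) = E[X²]E[Y²] - (E[X]E[Y])²
E[W] = 1, Var(W) = 6.25
E[T] = 0.2, Var(T) = 0.018823529
E[W²] = 6.25 + 1² = 7.25
E[T²] = 0.018823529 + 0.2² = 0.058823529
Var(Z) = 7.25*0.058823529 - (1*0.2)²
= 0.42647059 - 0.04 = 0.38647059

0.38647059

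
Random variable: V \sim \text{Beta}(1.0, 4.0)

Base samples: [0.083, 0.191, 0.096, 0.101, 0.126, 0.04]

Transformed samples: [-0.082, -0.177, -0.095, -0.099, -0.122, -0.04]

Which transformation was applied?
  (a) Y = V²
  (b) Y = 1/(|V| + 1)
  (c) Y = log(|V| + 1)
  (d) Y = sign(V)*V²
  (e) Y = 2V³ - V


Checking option (e) Y = 2V³ - V:
  V = 0.083 -> Y = -0.082 ✓
  V = 0.191 -> Y = -0.177 ✓
  V = 0.096 -> Y = -0.095 ✓
All samples match this transformation.

(e) 2V³ - V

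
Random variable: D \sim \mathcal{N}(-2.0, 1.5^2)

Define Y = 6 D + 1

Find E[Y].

For Y = 6D + 1:
E[Y] = 6 * E[D] + 1
E[D] = -2.0 = -2
E[Y] = 6 * (-2) + 1 = -11

-11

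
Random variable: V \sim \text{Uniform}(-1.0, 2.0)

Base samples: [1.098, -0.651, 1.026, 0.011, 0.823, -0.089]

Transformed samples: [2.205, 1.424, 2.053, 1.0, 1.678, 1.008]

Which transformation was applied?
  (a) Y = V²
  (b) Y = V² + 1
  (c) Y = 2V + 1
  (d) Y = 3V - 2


Checking option (b) Y = V² + 1:
  V = 1.098 -> Y = 2.205 ✓
  V = -0.651 -> Y = 1.424 ✓
  V = 1.026 -> Y = 2.053 ✓
All samples match this transformation.

(b) V² + 1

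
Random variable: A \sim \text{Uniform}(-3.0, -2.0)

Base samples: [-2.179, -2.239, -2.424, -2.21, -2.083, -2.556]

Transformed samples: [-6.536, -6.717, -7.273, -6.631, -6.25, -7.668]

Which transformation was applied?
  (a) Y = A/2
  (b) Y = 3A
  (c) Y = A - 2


Checking option (b) Y = 3A:
  A = -2.179 -> Y = -6.536 ✓
  A = -2.239 -> Y = -6.717 ✓
  A = -2.424 -> Y = -7.273 ✓
All samples match this transformation.

(b) 3A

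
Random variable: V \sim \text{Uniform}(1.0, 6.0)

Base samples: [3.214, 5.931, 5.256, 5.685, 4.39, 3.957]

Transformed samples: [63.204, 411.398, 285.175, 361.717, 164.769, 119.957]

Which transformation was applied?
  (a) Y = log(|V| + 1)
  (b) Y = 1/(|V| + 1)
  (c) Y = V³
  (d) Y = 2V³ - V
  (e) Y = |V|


Checking option (d) Y = 2V³ - V:
  V = 3.214 -> Y = 63.204 ✓
  V = 5.931 -> Y = 411.398 ✓
  V = 5.256 -> Y = 285.175 ✓
All samples match this transformation.

(d) 2V³ - V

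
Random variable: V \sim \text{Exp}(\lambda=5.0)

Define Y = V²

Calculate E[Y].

E[V²] = Var(V) + (E[V])² = 0.04 + 0.04 = 0.08

0.08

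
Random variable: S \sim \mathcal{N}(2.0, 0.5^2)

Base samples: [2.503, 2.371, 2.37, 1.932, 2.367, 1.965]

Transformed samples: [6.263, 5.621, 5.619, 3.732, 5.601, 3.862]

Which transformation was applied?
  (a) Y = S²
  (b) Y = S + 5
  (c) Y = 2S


Checking option (a) Y = S²:
  S = 2.503 -> Y = 6.263 ✓
  S = 2.371 -> Y = 5.621 ✓
  S = 2.37 -> Y = 5.619 ✓
All samples match this transformation.

(a) S²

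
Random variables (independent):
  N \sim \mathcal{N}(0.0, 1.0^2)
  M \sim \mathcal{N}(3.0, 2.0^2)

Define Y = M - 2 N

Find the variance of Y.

For independent RVs: Var(aX + bY) = a²Var(X) + b²Var(Y)
Var(N) = 1
Var(M) = 4
Var(Y) = (-2)²*1 + 1²*4
= 4*1 + 1*4 = 8

8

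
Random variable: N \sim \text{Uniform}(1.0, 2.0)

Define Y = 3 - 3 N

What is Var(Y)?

For Y = aN + b: Var(Y) = a² * Var(N)
Var(N) = (2 - 1)^2/12 = 0.083333333
Var(Y) = (-3)² * 0.083333333 = 9 * 0.083333333 = 0.75

0.75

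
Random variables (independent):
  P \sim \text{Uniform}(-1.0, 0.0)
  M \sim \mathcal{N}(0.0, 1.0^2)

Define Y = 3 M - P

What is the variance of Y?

For independent RVs: Var(aX + bY) = a²Var(X) + b²Var(Y)
Var(P) = 0.083333333
Var(M) = 1
Var(Y) = (-1)²*0.083333333 + 3²*1
= 1*0.083333333 + 9*1 = 9.0833333

9.0833333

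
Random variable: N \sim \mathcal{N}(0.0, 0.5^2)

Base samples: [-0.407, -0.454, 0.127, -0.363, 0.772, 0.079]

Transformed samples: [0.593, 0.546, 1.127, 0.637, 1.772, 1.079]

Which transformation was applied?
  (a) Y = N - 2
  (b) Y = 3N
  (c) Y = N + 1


Checking option (c) Y = N + 1:
  N = -0.407 -> Y = 0.593 ✓
  N = -0.454 -> Y = 0.546 ✓
  N = 0.127 -> Y = 1.127 ✓
All samples match this transformation.

(c) N + 1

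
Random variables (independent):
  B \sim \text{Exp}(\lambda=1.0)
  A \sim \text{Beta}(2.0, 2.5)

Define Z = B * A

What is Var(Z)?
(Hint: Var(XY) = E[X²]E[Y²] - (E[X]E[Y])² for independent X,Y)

Var(XY) = E[X²]E[Y²] - (E[X]E[Y])²
E[B] = 1, Var(B) = 1
E[A] = 0.44444444, Var(A) = 0.044893378
E[B²] = 1 + 1² = 2
E[A²] = 0.044893378 + 0.44444444² = 0.24242424
Var(Z) = 2*0.24242424 - (1*0.44444444)²
= 0.48484848 - 0.19753086 = 0.28731762

0.28731762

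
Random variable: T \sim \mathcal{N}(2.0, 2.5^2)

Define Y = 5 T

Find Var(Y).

For Y = aT + b: Var(Y) = a² * Var(T)
Var(T) = 2.5^2 = 6.25
Var(Y) = 5² * 6.25 = 25 * 6.25 = 156.25

156.25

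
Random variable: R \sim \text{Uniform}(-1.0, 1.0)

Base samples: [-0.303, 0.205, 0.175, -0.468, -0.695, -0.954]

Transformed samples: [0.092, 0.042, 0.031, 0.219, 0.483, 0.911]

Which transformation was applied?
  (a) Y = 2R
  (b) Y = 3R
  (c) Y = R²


Checking option (c) Y = R²:
  R = -0.303 -> Y = 0.092 ✓
  R = 0.205 -> Y = 0.042 ✓
  R = 0.175 -> Y = 0.031 ✓
All samples match this transformation.

(c) R²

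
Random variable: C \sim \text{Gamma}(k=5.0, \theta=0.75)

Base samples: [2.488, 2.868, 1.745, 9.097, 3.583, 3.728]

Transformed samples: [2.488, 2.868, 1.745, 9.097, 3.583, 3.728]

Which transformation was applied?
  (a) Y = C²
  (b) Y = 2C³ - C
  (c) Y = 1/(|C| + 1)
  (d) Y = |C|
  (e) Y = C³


Checking option (d) Y = |C|:
  C = 2.488 -> Y = 2.488 ✓
  C = 2.868 -> Y = 2.868 ✓
  C = 1.745 -> Y = 1.745 ✓
All samples match this transformation.

(d) |C|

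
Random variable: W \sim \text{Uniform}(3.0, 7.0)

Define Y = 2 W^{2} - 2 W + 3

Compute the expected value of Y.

E[Y] = 2*E[W²] - 2*E[W] + 3
E[W] = 5
E[W²] = Var(W) + (E[W])² = 1.3333333 + 25 = 26.333333
E[Y] = 2*26.333333 - 2*5 + 3 = 45.666667

45.666667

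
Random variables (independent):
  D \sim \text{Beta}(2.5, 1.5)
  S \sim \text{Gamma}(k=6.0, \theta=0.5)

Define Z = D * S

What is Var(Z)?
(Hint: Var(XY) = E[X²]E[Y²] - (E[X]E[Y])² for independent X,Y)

Var(XY) = E[X²]E[Y²] - (E[X]E[Y])²
E[D] = 0.625, Var(D) = 0.046875
E[S] = 3, Var(S) = 1.5
E[D²] = 0.046875 + 0.625² = 0.4375
E[S²] = 1.5 + 3² = 10.5
Var(Z) = 0.4375*10.5 - (0.625*3)²
= 4.59375 - 3.515625 = 1.078125

1.078125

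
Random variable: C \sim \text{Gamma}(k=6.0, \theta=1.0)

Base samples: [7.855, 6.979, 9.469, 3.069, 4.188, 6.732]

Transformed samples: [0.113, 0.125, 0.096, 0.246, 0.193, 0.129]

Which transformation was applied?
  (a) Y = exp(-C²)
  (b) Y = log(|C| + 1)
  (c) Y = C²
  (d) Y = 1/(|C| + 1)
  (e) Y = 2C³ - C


Checking option (d) Y = 1/(|C| + 1):
  C = 7.855 -> Y = 0.113 ✓
  C = 6.979 -> Y = 0.125 ✓
  C = 9.469 -> Y = 0.096 ✓
All samples match this transformation.

(d) 1/(|C| + 1)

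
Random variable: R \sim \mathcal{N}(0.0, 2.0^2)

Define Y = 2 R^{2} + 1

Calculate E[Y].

E[Y] = 2*E[R²] + 1
E[R] = 0
E[R²] = Var(R) + (E[R])² = 4 + 0 = 4
E[Y] = 2*4 + 1 = 9

9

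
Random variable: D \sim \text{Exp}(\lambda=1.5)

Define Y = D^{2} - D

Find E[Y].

E[Y] = 1*E[D²] - 1*E[D]
E[D] = 0.66666667
E[D²] = Var(D) + (E[D])² = 0.44444444 + 0.44444444 = 0.88888889
E[Y] = 1*0.88888889 - 1*0.66666667 = 0.22222222

0.22222222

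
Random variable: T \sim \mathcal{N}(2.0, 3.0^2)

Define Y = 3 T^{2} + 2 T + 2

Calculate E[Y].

E[Y] = 3*E[T²] + 2*E[T] + 2
E[T] = 2
E[T²] = Var(T) + (E[T])² = 9 + 4 = 13
E[Y] = 3*13 + 2*2 + 2 = 45

45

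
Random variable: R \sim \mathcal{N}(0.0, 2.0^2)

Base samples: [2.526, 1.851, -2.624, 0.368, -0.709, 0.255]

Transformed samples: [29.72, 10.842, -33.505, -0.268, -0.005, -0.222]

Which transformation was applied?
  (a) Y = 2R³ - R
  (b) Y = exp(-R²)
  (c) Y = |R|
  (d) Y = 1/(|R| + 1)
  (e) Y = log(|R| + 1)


Checking option (a) Y = 2R³ - R:
  R = 2.526 -> Y = 29.72 ✓
  R = 1.851 -> Y = 10.842 ✓
  R = -2.624 -> Y = -33.505 ✓
All samples match this transformation.

(a) 2R³ - R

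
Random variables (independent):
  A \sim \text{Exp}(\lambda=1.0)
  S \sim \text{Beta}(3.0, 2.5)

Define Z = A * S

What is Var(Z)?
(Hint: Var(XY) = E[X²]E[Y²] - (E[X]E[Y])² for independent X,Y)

Var(XY) = E[X²]E[Y²] - (E[X]E[Y])²
E[A] = 1, Var(A) = 1
E[S] = 0.54545455, Var(S) = 0.038143675
E[A²] = 1 + 1² = 2
E[S²] = 0.038143675 + 0.54545455² = 0.33566434
Var(Z) = 2*0.33566434 - (1*0.54545455)²
= 0.67132867 - 0.29752066 = 0.37380801

0.37380801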